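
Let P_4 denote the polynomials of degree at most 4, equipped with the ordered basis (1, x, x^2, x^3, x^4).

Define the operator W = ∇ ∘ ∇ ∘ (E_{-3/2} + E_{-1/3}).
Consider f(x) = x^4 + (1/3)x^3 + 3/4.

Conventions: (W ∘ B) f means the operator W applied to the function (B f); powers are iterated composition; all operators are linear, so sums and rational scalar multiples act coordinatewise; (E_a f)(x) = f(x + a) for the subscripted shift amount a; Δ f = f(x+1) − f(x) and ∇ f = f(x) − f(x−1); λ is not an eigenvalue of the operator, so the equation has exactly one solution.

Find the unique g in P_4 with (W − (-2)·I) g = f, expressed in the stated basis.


write g with unknown coordinates in the stated basis and equate coefficients in (W − (-2)·I) g = f
solving from the highest basis element down gives g = (1/2)x^4 + (1/6)x^3 - 6x^2 + 22x - 259/24
check: W g = 12x^2 - 44x + 67/3
so W g − (-2)·g = x^4 + (1/3)x^3 + 3/4 = f ✓

the image equals g(x) = (1/2)x^4 + (1/6)x^3 - 6x^2 + 22x - 259/24


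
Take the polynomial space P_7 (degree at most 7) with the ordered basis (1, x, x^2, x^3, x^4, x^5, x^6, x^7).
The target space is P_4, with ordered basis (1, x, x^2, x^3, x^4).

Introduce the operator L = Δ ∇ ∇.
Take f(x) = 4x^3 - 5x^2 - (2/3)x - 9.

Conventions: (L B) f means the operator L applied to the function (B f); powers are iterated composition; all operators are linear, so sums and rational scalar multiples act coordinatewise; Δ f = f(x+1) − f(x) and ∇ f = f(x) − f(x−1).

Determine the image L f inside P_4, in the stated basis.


∇ f = 12x^2 - 22x + 25/3
∇ ∇ f = 24x - 34
Δ ∇ ∇ f = 24

the image equals g(x) = 24


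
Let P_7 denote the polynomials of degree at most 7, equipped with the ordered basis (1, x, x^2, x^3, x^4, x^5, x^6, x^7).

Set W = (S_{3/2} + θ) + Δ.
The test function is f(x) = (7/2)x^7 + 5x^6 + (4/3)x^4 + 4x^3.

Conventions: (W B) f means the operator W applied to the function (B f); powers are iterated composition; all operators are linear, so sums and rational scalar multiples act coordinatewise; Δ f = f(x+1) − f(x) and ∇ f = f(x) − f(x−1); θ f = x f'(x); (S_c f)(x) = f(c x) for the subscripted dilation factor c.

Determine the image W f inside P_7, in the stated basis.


the image equals g(x) = (21581/256)x^7 + (7133/64)x^6 + (207/2)x^5 + (2515/12)x^4 + (760/3)x^3 + (337/2)x^2 + (431/6)x + 83/6

S_{3/2} f = (15309/256)x^7 + (3645/64)x^6 + (27/4)x^4 + (27/2)x^3
θ f = (49/2)x^7 + 30x^6 + (16/3)x^4 + 12x^3
(S_{3/2} + θ) f = (21581/256)x^7 + (5565/64)x^6 + (145/12)x^4 + (51/2)x^3
Δ f = (49/2)x^6 + (207/2)x^5 + (395/2)x^4 + (1367/6)x^3 + (337/2)x^2 + (431/6)x + 83/6
((S_{3/2} + θ) + Δ) f = (21581/256)x^7 + (7133/64)x^6 + (207/2)x^5 + (2515/12)x^4 + (760/3)x^3 + (337/2)x^2 + (431/6)x + 83/6


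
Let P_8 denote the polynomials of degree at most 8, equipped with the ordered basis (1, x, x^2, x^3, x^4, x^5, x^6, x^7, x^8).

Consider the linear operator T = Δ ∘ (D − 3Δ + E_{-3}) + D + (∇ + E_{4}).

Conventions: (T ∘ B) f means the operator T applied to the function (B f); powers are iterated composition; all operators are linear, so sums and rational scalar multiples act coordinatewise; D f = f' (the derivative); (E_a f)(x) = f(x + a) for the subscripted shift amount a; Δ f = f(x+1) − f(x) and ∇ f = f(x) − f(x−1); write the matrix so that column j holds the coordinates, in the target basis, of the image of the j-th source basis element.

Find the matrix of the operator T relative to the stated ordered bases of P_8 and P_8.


image of 1: 1
image of x: x + 7
image of x^2: x^2 + 14x + 6
image of x^3: x^3 + 21x^2 + 18x + 69
image of x^4: x^4 + 28x^3 + 36x^2 + 276x + 152
image of x^5: x^5 + 35x^4 + 60x^3 + 690x^2 + 760x + 1151
image of x^6: x^6 + 42x^5 + 90x^4 + 1380x^3 + 2280x^2 + 6906x + 3250
image of x^7: x^7 + 49x^6 + 126x^5 + 2415x^4 + 5320x^3 + 24171x^2 + 22750x + 18073
image of x^8: x^8 + 56x^7 + 168x^6 + 3864x^5 + 10640x^4 + 64456x^3 + 91000x^2 + 144584x + 58476
each image's coordinates form column j of the matrix

the matrix is [[1, 7, 6, 69, 152, 1151, 3250, 18073, 58476]; [0, 1, 14, 18, 276, 760, 6906, 22750, 144584]; [0, 0, 1, 21, 36, 690, 2280, 24171, 91000]; [0, 0, 0, 1, 28, 60, 1380, 5320, 64456]; [0, 0, 0, 0, 1, 35, 90, 2415, 10640]; [0, 0, 0, 0, 0, 1, 42, 126, 3864]; [0, 0, 0, 0, 0, 0, 1, 49, 168]; [0, 0, 0, 0, 0, 0, 0, 1, 56]; [0, 0, 0, 0, 0, 0, 0, 0, 1]] (rows listed top to bottom)


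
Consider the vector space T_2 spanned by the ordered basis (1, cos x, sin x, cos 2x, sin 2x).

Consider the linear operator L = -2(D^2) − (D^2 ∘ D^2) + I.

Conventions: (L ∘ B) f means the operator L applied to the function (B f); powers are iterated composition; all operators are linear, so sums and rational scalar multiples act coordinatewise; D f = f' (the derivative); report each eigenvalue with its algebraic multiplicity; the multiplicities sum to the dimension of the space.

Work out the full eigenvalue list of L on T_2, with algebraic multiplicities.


λ = -7 (multiplicity 2), λ = 1 (multiplicity 1), λ = 2 (multiplicity 2)

image of 1: 1
image of cos x: 2cos x
image of sin x: 2sin x
image of cos 2x: -7cos 2x
image of sin 2x: -7sin 2x
the matrix is diagonal; its diagonal is (1, 2, 2, -7, -7)
for a triangular matrix the eigenvalues are the diagonal entries, with algebraic multiplicity their repetition count


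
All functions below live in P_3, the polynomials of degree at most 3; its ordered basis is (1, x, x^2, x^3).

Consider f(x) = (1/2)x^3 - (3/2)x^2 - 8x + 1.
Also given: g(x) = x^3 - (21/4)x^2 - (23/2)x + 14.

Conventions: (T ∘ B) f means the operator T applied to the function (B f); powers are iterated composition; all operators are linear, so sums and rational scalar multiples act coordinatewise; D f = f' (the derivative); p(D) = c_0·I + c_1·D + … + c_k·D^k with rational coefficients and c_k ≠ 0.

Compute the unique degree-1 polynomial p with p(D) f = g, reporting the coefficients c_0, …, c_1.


c_0 = 2, c_1 = -3/2

D^0 f = (1/2)x^3 - (3/2)x^2 - 8x + 1
D^1 f = (3/2)x^2 - 3x - 8
matching coefficients of g against c_0 f + c_1 Df + … from the top degree down determines the c_i
solution: c_0 = 2, c_1 = -3/2


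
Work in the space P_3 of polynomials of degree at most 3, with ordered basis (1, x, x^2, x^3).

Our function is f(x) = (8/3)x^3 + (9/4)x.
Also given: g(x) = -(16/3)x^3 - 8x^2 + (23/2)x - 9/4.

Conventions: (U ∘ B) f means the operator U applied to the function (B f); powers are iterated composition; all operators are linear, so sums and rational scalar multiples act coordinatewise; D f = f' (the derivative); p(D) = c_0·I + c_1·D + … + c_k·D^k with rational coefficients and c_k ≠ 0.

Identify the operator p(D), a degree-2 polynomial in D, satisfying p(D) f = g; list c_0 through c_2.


c_0 = -2, c_1 = -1, c_2 = 1

D^0 f = (8/3)x^3 + (9/4)x
D^1 f = 8x^2 + 9/4
D^2 f = 16x
matching coefficients of g against c_0 f + c_1 Df + … from the top degree down determines the c_i
solution: c_0 = -2, c_1 = -1, c_2 = 1


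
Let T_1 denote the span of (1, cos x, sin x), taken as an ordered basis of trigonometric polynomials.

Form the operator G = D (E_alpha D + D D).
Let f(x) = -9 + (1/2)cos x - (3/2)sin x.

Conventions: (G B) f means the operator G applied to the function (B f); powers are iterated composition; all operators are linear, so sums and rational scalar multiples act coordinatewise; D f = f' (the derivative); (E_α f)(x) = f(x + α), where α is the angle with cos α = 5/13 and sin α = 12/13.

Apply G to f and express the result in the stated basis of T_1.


the image equals g(x) = (35/13)cos x + (20/13)sin x

D f = -(3/2)cos x - (1/2)sin x
E_alpha D f = -(27/26)cos x + (31/26)sin x
D f = -(3/2)cos x - (1/2)sin x
D D f = -(1/2)cos x + (3/2)sin x
(E_alpha D + D D) f = -(20/13)cos x + (35/13)sin x
D (E_alpha D + D D) f = (35/13)cos x + (20/13)sin x


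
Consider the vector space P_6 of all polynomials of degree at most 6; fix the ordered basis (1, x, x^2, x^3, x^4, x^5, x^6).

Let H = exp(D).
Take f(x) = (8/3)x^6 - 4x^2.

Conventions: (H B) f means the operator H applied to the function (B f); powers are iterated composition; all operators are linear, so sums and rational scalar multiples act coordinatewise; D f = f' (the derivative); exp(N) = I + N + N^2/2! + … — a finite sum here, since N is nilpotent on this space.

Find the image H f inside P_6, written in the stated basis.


order-1 term: 16x^5 - 8x
order-2 term: 40x^4 - 4
order-3 term: (160/3)x^3
order-4 term: 40x^2
order-5 term: 16x
order-6 term: 8/3
the series for exp(D) f terminates at order 6
exp(D) f = (8/3)x^6 + 16x^5 + 40x^4 + (160/3)x^3 + 36x^2 + 8x - 4/3

the image equals g(x) = (8/3)x^6 + 16x^5 + 40x^4 + (160/3)x^3 + 36x^2 + 8x - 4/3


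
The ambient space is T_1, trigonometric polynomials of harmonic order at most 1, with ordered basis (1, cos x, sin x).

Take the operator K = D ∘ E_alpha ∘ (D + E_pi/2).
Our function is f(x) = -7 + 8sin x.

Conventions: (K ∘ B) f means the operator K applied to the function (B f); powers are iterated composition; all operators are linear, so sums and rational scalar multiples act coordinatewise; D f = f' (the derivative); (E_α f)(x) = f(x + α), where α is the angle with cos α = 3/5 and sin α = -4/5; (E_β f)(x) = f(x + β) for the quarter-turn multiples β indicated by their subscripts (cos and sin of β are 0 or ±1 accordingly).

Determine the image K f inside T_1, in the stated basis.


g(x) = (64/5)cos x - (48/5)sin x

D f = 8cos x
E_pi/2 f = -7 + 8cos x
(D + E_pi/2) f = -7 + 16cos x
E_alpha (D + E_pi/2) f = -7 + (48/5)cos x + (64/5)sin x
D E_alpha (D + E_pi/2) f = (64/5)cos x - (48/5)sin x


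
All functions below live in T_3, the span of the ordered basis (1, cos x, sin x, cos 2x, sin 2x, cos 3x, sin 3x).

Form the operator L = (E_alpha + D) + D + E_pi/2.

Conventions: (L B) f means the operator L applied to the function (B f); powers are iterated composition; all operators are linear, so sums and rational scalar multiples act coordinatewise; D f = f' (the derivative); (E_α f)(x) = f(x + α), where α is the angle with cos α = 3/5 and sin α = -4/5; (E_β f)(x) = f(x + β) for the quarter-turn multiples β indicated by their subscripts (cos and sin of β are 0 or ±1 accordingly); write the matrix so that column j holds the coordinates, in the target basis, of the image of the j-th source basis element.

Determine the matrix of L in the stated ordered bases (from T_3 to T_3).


image of 1: 2
image of cos x: (3/5)cos x - (11/5)sin x
image of sin x: (11/5)cos x + (3/5)sin x
image of cos 2x: -(32/25)cos 2x - (76/25)sin 2x
image of sin 2x: (76/25)cos 2x - (32/25)sin 2x
image of cos 3x: -(117/125)cos 3x - (581/125)sin 3x
image of sin 3x: (581/125)cos 3x - (117/125)sin 3x
each image's coordinates form column j of the matrix

the matrix is [[2, 0, 0, 0, 0, 0, 0]; [0, 3/5, 11/5, 0, 0, 0, 0]; [0, -11/5, 3/5, 0, 0, 0, 0]; [0, 0, 0, -32/25, 76/25, 0, 0]; [0, 0, 0, -76/25, -32/25, 0, 0]; [0, 0, 0, 0, 0, -117/125, 581/125]; [0, 0, 0, 0, 0, -581/125, -117/125]] (rows listed top to bottom)


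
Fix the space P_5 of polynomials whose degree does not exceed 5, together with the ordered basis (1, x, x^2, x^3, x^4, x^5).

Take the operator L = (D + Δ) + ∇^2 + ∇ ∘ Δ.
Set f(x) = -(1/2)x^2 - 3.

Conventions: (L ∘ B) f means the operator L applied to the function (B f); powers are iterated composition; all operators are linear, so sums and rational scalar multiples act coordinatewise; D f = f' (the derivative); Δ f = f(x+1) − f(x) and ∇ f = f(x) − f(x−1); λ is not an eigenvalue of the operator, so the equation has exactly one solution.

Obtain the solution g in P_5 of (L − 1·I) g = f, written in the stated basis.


write g with unknown coordinates in the stated basis and equate coefficients in (L − 1·I) g = f
solving from the highest basis element down gives g = (1/2)x^2 + 2x + 19/2
check: L g = 2x + 13/2
so L g − 1·g = -(1/2)x^2 - 3 = f ✓

the result is g(x) = (1/2)x^2 + 2x + 19/2


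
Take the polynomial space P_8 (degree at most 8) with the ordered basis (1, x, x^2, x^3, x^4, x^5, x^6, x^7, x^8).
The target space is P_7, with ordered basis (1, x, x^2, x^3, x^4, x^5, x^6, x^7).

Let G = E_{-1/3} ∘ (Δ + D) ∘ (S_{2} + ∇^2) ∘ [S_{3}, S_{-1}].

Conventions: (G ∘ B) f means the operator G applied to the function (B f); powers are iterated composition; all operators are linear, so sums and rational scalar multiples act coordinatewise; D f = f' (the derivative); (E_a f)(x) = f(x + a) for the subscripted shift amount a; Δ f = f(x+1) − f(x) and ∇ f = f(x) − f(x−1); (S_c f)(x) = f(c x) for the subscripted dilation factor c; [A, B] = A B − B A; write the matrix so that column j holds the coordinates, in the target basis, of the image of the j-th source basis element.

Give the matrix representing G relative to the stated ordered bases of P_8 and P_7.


the matrix is [[0, 0, 0, 0, 0, 0, 0, 0, 0]; [0, 0, 0, 0, 0, 0, 0, 0, 0]; [0, 0, 0, 0, 0, 0, 0, 0, 0]; [0, 0, 0, 0, 0, 0, 0, 0, 0]; [0, 0, 0, 0, 0, 0, 0, 0, 0]; [0, 0, 0, 0, 0, 0, 0, 0, 0]; [0, 0, 0, 0, 0, 0, 0, 0, 0]; [0, 0, 0, 0, 0, 0, 0, 0, 0]] (rows listed top to bottom)

image of 1: 0
image of x: 0
image of x^2: 0
image of x^3: 0
image of x^4: 0
image of x^5: 0
image of x^6: 0
image of x^7: 0
image of x^8: 0
each image's coordinates form column j of the matrix


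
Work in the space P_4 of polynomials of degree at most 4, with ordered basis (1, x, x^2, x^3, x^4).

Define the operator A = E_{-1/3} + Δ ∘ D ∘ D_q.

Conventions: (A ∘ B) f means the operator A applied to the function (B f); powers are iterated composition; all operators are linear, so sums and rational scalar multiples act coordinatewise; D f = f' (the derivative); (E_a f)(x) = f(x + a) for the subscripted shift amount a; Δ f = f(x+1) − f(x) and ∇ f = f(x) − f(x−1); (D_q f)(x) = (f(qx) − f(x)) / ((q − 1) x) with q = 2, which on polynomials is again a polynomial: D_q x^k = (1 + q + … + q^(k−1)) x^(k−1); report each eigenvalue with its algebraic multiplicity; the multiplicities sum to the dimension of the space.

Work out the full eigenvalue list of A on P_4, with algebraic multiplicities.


image of 1: 1
image of x: x - 1/3
image of x^2: x^2 - (2/3)x + 1/9
image of x^3: x^3 - x^2 + (1/3)x + 377/27
image of x^4: x^4 - (4/3)x^3 + (2/3)x^2 + (2426/27)x + 3646/81
the matrix is upper triangular; its diagonal is (1, 1, 1, 1, 1)
for a triangular matrix the eigenvalues are the diagonal entries, with algebraic multiplicity their repetition count

λ = 1 (multiplicity 5)


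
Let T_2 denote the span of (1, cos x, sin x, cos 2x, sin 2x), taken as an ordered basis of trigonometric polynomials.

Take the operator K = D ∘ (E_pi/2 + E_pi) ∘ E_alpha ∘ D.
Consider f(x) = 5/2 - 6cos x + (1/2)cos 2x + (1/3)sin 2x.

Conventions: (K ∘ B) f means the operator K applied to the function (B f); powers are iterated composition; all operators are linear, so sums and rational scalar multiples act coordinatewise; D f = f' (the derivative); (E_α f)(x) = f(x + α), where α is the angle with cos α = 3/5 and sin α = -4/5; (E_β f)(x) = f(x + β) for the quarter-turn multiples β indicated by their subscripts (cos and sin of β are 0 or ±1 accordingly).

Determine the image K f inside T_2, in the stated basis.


D f = 6sin x + (2/3)cos 2x - sin 2x
E_alpha D f = -(24/5)cos x + (18/5)sin x + (58/75)cos 2x + (23/25)sin 2x
E_pi/2 E_alpha D f = (18/5)cos x + (24/5)sin x - (58/75)cos 2x - (23/25)sin 2x
E_pi E_alpha D f = (24/5)cos x - (18/5)sin x + (58/75)cos 2x + (23/25)sin 2x
(E_pi/2 + E_pi) E_alpha D f = (42/5)cos x + (6/5)sin x
D ((E_pi/2 + E_pi) ∘ E_alpha) D f = (6/5)cos x - (42/5)sin x

g(x) = (6/5)cos x - (42/5)sin x


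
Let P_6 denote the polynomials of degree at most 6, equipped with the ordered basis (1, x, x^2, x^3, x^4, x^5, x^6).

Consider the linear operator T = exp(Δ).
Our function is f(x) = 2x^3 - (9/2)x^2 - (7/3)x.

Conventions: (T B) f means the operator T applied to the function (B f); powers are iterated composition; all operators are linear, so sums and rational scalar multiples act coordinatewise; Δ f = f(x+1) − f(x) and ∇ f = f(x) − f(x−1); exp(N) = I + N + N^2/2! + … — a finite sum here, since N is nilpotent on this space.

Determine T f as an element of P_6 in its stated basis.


order-1 term: 6x^2 - 3x - 29/6
order-2 term: 6x + 3/2
order-3 term: 2
the series for exp(Δ) f terminates at order 3
exp(Δ) f = 2x^3 + (3/2)x^2 + (2/3)x - 4/3

g(x) = 2x^3 + (3/2)x^2 + (2/3)x - 4/3


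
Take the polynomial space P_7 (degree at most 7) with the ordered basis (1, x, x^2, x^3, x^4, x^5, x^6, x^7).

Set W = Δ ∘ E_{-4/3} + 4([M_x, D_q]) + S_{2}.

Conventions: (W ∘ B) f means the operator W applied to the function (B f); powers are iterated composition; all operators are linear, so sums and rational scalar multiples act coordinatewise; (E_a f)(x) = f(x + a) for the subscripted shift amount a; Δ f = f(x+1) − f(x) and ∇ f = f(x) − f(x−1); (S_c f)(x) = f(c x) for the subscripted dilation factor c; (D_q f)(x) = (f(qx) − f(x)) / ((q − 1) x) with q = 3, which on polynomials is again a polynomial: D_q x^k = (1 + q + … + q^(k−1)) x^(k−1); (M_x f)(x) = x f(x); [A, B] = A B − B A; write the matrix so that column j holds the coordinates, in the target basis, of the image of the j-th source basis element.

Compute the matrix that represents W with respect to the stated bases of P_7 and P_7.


the matrix is [[-3, 1, -5/3, 7/3, -85/27, 341/81, -455/81, 5461/729]; [0, -10, 2, -5, 28/3, -425/27, 682/27, -3185/81]; [0, 0, -32, 3, -10, 70/3, -425/9, 2387/27]; [0, 0, 0, -100, 4, -50/3, 140/3, -2975/27]; [0, 0, 0, 0, -308, 5, -25, 245/3]; [0, 0, 0, 0, 0, -940, 6, -35]; [0, 0, 0, 0, 0, 0, -2852, 7]; [0, 0, 0, 0, 0, 0, 0, -8620]] (rows listed top to bottom)

image of 1: -3
image of x: -10x + 1
image of x^2: -32x^2 + 2x - 5/3
image of x^3: -100x^3 + 3x^2 - 5x + 7/3
image of x^4: -308x^4 + 4x^3 - 10x^2 + (28/3)x - 85/27
image of x^5: -940x^5 + 5x^4 - (50/3)x^3 + (70/3)x^2 - (425/27)x + 341/81
image of x^6: -2852x^6 + 6x^5 - 25x^4 + (140/3)x^3 - (425/9)x^2 + (682/27)x - 455/81
image of x^7: -8620x^7 + 7x^6 - 35x^5 + (245/3)x^4 - (2975/27)x^3 + (2387/27)x^2 - (3185/81)x + 5461/729
each image's coordinates form column j of the matrix


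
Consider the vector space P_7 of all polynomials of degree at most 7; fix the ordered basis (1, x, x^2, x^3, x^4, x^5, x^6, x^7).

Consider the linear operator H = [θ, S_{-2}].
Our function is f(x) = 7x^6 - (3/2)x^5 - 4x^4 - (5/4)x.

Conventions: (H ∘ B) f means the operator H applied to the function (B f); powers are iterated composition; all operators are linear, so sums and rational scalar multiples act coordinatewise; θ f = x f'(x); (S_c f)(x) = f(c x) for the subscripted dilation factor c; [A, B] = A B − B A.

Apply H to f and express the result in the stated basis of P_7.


S_{-2} f = 448x^6 + 48x^5 - 64x^4 + (5/2)x
θ S_{-2} f = 2688x^6 + 240x^5 - 256x^4 + (5/2)x
θ f = 42x^6 - (15/2)x^5 - 16x^4 - (5/4)x
S_{-2} θ f = 2688x^6 + 240x^5 - 256x^4 + (5/2)x
[θ, S_{-2}] f = 0

the image equals g(x) = 0


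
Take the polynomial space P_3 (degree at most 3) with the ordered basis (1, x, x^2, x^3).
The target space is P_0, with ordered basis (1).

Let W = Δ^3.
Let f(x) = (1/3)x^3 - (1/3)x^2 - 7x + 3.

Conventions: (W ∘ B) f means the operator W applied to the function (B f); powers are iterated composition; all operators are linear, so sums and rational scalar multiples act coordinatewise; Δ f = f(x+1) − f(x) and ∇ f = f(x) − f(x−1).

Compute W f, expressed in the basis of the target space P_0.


the result is g(x) = 2

Δ f = x^2 + (1/3)x - 7
Δ Δ f = 2x + 4/3
Δ Δ Δ f = 2


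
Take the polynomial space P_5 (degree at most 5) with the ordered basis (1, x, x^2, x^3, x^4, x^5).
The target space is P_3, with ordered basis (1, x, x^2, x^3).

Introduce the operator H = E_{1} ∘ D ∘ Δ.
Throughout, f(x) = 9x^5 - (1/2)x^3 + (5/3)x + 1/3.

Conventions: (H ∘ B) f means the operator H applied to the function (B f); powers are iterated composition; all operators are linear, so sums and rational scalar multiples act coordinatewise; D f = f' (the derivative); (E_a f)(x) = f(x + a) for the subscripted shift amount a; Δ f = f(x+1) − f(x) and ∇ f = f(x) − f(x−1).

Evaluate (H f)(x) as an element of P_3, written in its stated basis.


Δ f = 45x^4 + 90x^3 + (177/2)x^2 + (87/2)x + 61/6
D Δ f = 180x^3 + 270x^2 + 177x + 87/2
E_{1} (D ∘ Δ) f = 180x^3 + 810x^2 + 1257x + 1341/2

the result is g(x) = 180x^3 + 810x^2 + 1257x + 1341/2


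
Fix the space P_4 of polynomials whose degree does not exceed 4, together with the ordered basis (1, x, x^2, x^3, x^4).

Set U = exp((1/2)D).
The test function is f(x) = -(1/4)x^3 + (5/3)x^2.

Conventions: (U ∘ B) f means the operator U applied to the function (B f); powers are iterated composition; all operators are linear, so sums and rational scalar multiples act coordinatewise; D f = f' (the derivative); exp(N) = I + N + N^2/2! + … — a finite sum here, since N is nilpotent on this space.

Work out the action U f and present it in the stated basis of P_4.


order-1 term: -(3/8)x^2 + (5/3)x
order-2 term: -(3/16)x + 5/12
order-3 term: -1/32
the series for exp((1/2)D) f terminates at order 3
exp((1/2)D) f = -(1/4)x^3 + (31/24)x^2 + (71/48)x + 37/96

g(x) = -(1/4)x^3 + (31/24)x^2 + (71/48)x + 37/96


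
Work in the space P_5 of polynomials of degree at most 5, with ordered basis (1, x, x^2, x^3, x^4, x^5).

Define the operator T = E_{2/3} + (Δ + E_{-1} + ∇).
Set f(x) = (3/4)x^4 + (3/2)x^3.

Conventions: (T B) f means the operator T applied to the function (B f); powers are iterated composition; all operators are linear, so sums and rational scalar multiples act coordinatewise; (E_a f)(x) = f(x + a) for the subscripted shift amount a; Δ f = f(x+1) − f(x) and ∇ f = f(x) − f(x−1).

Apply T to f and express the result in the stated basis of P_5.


g(x) = (3/2)x^4 + 8x^3 + 14x^2 + (187/18)x + 307/108

E_{2/3} f = (3/4)x^4 + (7/2)x^3 + 5x^2 + (26/9)x + 16/27
Δ f = 3x^3 + 9x^2 + (15/2)x + 9/4
E_{-1} f = (3/4)x^4 - (3/2)x^3 + (3/2)x - 3/4
∇ f = 3x^3 - (3/2)x + 3/4
(Δ + E_{-1} + ∇) f = (3/4)x^4 + (9/2)x^3 + 9x^2 + (15/2)x + 9/4
(E_{2/3} + (Δ + E_{-1} + ∇)) f = (3/2)x^4 + 8x^3 + 14x^2 + (187/18)x + 307/108


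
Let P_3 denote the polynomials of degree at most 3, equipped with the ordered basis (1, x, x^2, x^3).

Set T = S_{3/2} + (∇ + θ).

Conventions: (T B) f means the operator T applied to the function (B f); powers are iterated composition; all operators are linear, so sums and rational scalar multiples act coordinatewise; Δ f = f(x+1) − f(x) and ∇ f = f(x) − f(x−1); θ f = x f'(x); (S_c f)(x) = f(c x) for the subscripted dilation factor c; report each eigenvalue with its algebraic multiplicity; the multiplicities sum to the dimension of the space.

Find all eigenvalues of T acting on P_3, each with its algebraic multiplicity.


λ = 1 (multiplicity 1), λ = 5/2 (multiplicity 1), λ = 17/4 (multiplicity 1), λ = 51/8 (multiplicity 1)

image of 1: 1
image of x: (5/2)x + 1
image of x^2: (17/4)x^2 + 2x - 1
image of x^3: (51/8)x^3 + 3x^2 - 3x + 1
the matrix is upper triangular; its diagonal is (1, 5/2, 17/4, 51/8)
for a triangular matrix the eigenvalues are the diagonal entries, with algebraic multiplicity their repetition count


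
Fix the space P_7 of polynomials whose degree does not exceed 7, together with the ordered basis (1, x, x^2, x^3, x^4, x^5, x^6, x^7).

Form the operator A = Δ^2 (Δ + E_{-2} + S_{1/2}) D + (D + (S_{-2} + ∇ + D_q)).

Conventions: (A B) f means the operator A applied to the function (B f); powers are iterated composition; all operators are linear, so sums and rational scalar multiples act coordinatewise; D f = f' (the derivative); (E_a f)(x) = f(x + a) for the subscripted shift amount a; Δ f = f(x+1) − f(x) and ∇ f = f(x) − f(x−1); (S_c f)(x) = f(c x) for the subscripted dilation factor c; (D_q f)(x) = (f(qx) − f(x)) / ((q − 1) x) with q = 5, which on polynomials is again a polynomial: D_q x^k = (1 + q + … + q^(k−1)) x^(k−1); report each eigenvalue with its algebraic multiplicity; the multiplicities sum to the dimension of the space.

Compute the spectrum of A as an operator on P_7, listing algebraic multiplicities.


image of 1: 1
image of x: -2x + 3
image of x^2: 4x^2 + 10x - 1
image of x^3: -8x^3 + 37x^2 - 3x + 17/2
image of x^4: 16x^4 + 164x^3 - 6x^2 + 31x + 2
image of x^5: -32x^5 + 791x^4 - 10x^3 + (295/4)x^2 + (5/2)x + 2043/8
image of x^6: 64x^6 + 3918x^5 - 15x^4 + (575/4)x^3 - (15/4)x^2 + (12153/8)x + 5797/8
image of x^7: -128x^7 + 19545x^6 - 21x^5 + (7945/32)x^4 - (175/8)x^3 + (169407/32)x^2 + (80843/16)x + 135097/32
the matrix is upper triangular; its diagonal is (1, -2, 4, -8, 16, -32, 64, -128)
for a triangular matrix the eigenvalues are the diagonal entries, with algebraic multiplicity their repetition count

λ = -128 (multiplicity 1), λ = -32 (multiplicity 1), λ = -8 (multiplicity 1), λ = -2 (multiplicity 1), λ = 1 (multiplicity 1), λ = 4 (multiplicity 1), λ = 16 (multiplicity 1), λ = 64 (multiplicity 1)


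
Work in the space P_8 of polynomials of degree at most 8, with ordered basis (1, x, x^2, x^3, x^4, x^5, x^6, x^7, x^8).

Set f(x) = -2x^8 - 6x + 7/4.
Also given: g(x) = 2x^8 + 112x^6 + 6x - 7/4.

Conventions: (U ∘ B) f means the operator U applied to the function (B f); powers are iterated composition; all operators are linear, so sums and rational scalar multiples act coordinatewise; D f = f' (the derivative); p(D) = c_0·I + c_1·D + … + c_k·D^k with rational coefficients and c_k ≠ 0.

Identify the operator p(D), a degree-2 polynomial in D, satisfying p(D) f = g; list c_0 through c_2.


p(D) = -I − D^2, i.e. c_0 = -1, c_1 = 0, c_2 = -1

D^0 f = -2x^8 - 6x + 7/4
D^1 f = -16x^7 - 6
D^2 f = -112x^6
matching coefficients of g against c_0 f + c_1 Df + … from the top degree down determines the c_i
solution: c_0 = -1, c_1 = 0, c_2 = -1


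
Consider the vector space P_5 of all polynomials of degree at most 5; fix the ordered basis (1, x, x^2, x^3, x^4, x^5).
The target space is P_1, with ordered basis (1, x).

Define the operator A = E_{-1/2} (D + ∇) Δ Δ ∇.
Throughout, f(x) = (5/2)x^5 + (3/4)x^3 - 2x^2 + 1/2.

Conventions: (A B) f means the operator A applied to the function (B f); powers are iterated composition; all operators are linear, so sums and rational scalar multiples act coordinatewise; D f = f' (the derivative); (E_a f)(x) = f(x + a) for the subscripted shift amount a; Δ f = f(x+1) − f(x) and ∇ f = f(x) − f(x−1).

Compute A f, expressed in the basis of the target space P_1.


∇ f = (25/2)x^4 - 25x^3 + (109/4)x^2 - (75/4)x + 21/4
Δ ∇ f = 50x^3 + (59/2)x - 4
Δ Δ ∇ f = 150x^2 + 150x + 159/2
D (Δ Δ ∇) f = 300x + 150
∇ (Δ Δ ∇) f = 300x
(D + ∇) (Δ Δ ∇) f = 600x + 150
E_{-1/2} (D + ∇) (Δ Δ ∇) f = 600x - 150

g(x) = 600x - 150


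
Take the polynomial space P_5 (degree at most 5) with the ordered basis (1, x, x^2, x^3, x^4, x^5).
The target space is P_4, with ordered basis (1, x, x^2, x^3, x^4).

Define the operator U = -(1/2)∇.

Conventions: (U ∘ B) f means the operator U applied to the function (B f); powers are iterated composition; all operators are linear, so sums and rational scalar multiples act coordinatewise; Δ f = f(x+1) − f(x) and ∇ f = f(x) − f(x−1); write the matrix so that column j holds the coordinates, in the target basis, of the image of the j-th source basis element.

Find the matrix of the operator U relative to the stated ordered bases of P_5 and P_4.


the matrix is [[0, -1/2, 1/2, -1/2, 1/2, -1/2]; [0, 0, -1, 3/2, -2, 5/2]; [0, 0, 0, -3/2, 3, -5]; [0, 0, 0, 0, -2, 5]; [0, 0, 0, 0, 0, -5/2]] (rows listed top to bottom)

image of 1: 0
image of x: -1/2
image of x^2: -x + 1/2
image of x^3: -(3/2)x^2 + (3/2)x - 1/2
image of x^4: -2x^3 + 3x^2 - 2x + 1/2
image of x^5: -(5/2)x^4 + 5x^3 - 5x^2 + (5/2)x - 1/2
each image's coordinates form column j of the matrix


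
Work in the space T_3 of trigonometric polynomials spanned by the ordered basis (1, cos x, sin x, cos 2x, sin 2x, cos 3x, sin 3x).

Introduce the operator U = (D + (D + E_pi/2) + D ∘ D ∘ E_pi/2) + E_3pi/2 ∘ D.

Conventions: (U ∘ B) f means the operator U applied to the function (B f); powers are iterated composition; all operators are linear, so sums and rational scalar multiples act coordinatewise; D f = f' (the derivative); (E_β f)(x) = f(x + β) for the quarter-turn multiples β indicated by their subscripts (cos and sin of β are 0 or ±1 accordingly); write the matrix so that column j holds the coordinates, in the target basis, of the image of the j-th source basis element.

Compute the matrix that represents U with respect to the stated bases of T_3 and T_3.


image of 1: 1
image of cos x: cos x - 2sin x
image of sin x: 2cos x + sin x
image of cos 2x: 3cos 2x - 2sin 2x
image of sin 2x: 2cos 2x + 3sin 2x
image of cos 3x: -3cos 3x - 14sin 3x
image of sin 3x: 14cos 3x - 3sin 3x
each image's coordinates form column j of the matrix

the matrix is [[1, 0, 0, 0, 0, 0, 0]; [0, 1, 2, 0, 0, 0, 0]; [0, -2, 1, 0, 0, 0, 0]; [0, 0, 0, 3, 2, 0, 0]; [0, 0, 0, -2, 3, 0, 0]; [0, 0, 0, 0, 0, -3, 14]; [0, 0, 0, 0, 0, -14, -3]] (rows listed top to bottom)


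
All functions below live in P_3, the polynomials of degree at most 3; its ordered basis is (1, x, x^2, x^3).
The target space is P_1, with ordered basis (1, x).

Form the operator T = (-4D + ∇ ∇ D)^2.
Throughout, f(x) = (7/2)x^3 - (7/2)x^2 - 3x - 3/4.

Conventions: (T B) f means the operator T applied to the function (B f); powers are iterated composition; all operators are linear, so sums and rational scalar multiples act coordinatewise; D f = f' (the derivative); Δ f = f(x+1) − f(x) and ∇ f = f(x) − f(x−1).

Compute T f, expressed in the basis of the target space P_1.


g(x) = 336x - 112

D f = (21/2)x^2 - 7x - 3
(-4D) f = -42x^2 + 28x + 12
D f = (21/2)x^2 - 7x - 3
∇ D f = 21x - 35/2
∇ ∇ D f = 21
(-4D + ∇ ∇ D) f = -42x^2 + 28x + 33
D (-4D + ∇ ∇ D) f = -84x + 28
(-4D) (-4D + ∇ ∇ D) f = 336x - 112
D (-4D + ∇ ∇ D) f = -84x + 28
∇ D (-4D + ∇ ∇ D) f = -84
∇ ∇ D (-4D + ∇ ∇ D) f = 0
(-4D + ∇ ∇ D) (-4D + ∇ ∇ D) f = 336x - 112


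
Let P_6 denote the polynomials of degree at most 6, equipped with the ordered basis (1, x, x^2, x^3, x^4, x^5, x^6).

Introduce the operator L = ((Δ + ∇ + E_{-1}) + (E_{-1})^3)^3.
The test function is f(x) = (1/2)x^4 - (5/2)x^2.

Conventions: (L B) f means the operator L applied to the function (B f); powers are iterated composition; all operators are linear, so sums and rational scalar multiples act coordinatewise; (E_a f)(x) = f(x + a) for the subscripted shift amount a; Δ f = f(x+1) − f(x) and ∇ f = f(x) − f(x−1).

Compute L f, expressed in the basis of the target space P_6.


the image equals g(x) = 4x^4 - 48x^3 + 484x^2 - 2040x + 3840

Δ f = 2x^3 + 3x^2 - 3x - 2
∇ f = 2x^3 - 3x^2 - 3x + 2
E_{-1} f = (1/2)x^4 - 2x^3 + (1/2)x^2 + 3x - 2
(Δ + ∇ + E_{-1}) f = (1/2)x^4 + 2x^3 + (1/2)x^2 - 3x - 2
E_{-1} f = (1/2)x^4 - 2x^3 + (1/2)x^2 + 3x - 2
E_{-1} E_{-1} f = (1/2)x^4 - 4x^3 + (19/2)x^2 - 6x - 2
E_{-1} E_{-1} E_{-1} f = (1/2)x^4 - 6x^3 + (49/2)x^2 - 39x + 18
((Δ + ∇ + E_{-1}) + (E_{-1})^3) f = x^4 - 4x^3 + 25x^2 - 42x + 16
Δ ((Δ + ∇ + E_{-1}) + (E_{-1})^3) f = 4x^3 - 6x^2 + 42x - 20
∇ ((Δ + ∇ + E_{-1}) + (E_{-1})^3) f = 4x^3 - 18x^2 + 66x - 72
E_{-1} ((Δ + ∇ + E_{-1}) + (E_{-1})^3) f = x^4 - 8x^3 + 43x^2 - 108x + 88
(Δ + ∇ + E_{-1}) ((Δ + ∇ + E_{-1}) + (E_{-1})^3) f = x^4 + 19x^2 - 4
E_{-1} ((Δ + ∇ + E_{-1}) + (E_{-1})^3) f = x^4 - 8x^3 + 43x^2 - 108x + 88
E_{-1} E_{-1} ((Δ + ∇ + E_{-1}) + (E_{-1})^3) f = x^4 - 12x^3 + 73x^2 - 222x + 248
E_{-1} E_{-1} E_{-1} ((Δ + ∇ + E_{-1}) + (E_{-1})^3) f = x^4 - 16x^3 + 115x^2 - 408x + 556
((Δ + ∇ + E_{-1}) + (E_{-1})^3) ((Δ + ∇ + E_{-1}) + (E_{-1})^3) f = 2x^4 - 16x^3 + 134x^2 - 408x + 552
Δ ((Δ + ∇ + E_{-1}) + (E_{-1})^3) ((Δ + ∇ + E_{-1}) + (E_{-1})^3) f = 8x^3 - 36x^2 + 228x - 288
∇ ((Δ + ∇ + E_{-1}) + (E_{-1})^3) ((Δ + ∇ + E_{-1}) + (E_{-1})^3) f = 8x^3 - 60x^2 + 324x - 560
E_{-1} ((Δ + ∇ + E_{-1}) + (E_{-1})^3) ((Δ + ∇ + E_{-1}) + (E_{-1})^3) f = 2x^4 - 24x^3 + 194x^2 - 732x + 1112
(Δ + ∇ + E_{-1}) ((Δ + ∇ + E_{-1}) + (E_{-1})^3) ((Δ + ∇ + E_{-1}) + (E_{-1})^3) f = 2x^4 - 8x^3 + 98x^2 - 180x + 264
E_{-1} ((Δ + ∇ + E_{-1}) + (E_{-1})^3) ((Δ + ∇ + E_{-1}) + (E_{-1})^3) f = 2x^4 - 24x^3 + 194x^2 - 732x + 1112
E_{-1} E_{-1} ((Δ + ∇ + E_{-1}) + (E_{-1})^3) ((Δ + ∇ + E_{-1}) + (E_{-1})^3) f = 2x^4 - 32x^3 + 278x^2 - 1200x + 2064
E_{-1} E_{-1} E_{-1} ((Δ + ∇ + E_{-1}) + (E_{-1})^3) ((Δ + ∇ + E_{-1}) + (E_{-1})^3) f = 2x^4 - 40x^3 + 386x^2 - 1860x + 3576
((Δ + ∇ + E_{-1}) + (E_{-1})^3) ((Δ + ∇ + E_{-1}) + (E_{-1})^3) ((Δ + ∇ + E_{-1}) + (E_{-1})^3) f = 4x^4 - 48x^3 + 484x^2 - 2040x + 3840


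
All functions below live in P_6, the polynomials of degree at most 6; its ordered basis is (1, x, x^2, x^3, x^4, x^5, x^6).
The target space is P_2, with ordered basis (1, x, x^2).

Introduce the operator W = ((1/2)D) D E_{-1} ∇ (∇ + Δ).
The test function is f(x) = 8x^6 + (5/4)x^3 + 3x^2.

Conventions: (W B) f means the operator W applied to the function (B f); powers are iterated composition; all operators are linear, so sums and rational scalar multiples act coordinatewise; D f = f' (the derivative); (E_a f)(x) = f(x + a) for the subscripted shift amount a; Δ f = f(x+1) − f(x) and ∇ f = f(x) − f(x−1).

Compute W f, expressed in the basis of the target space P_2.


∇ f = 48x^5 - 120x^4 + 160x^3 - (465/4)x^2 + (201/4)x - 39/4
Δ f = 48x^5 + 120x^4 + 160x^3 + (495/4)x^2 + (231/4)x + 49/4
(∇ + Δ) f = 96x^5 + 320x^3 + (15/2)x^2 + 108x + 5/2
∇ (∇ + Δ) f = 480x^4 - 960x^3 + 1920x^2 - 1425x + 1033/2
E_{-1} ∇ (∇ + Δ) f = 480x^4 - 2880x^3 + 7680x^2 - 10065x + 10603/2
D E_{-1} ∇ (∇ + Δ) f = 1920x^3 - 8640x^2 + 15360x - 10065
D (D E_{-1} ∇) (∇ + Δ) f = 5760x^2 - 17280x + 15360
((1/2)D) (D E_{-1} ∇) (∇ + Δ) f = 2880x^2 - 8640x + 7680

the result is g(x) = 2880x^2 - 8640x + 7680


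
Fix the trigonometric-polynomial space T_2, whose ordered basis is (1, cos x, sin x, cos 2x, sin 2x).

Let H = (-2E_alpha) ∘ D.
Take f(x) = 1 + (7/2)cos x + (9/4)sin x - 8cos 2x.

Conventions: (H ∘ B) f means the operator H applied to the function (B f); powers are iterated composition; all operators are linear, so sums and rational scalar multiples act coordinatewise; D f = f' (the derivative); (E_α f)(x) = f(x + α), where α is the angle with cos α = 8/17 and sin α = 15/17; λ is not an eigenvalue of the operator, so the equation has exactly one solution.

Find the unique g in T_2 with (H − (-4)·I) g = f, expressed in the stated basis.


the result is g(x) = 1/4 + (379/580)cos x + (329/1160)sin x - cos 2x - (7/23)sin 2x

write g with unknown coordinates in the stated basis and equate coefficients in (H − (-4)·I) g = f
solving from the highest basis element down gives g = 1/4 + (379/580)cos x + (329/1160)sin x - cos 2x - (7/23)sin 2x
check: H g = (257/290)cos x + (647/580)sin x - 4cos 2x + (28/23)sin 2x
so H g − (-4)·g = 1 + (7/2)cos x + (9/4)sin x - 8cos 2x = f ✓


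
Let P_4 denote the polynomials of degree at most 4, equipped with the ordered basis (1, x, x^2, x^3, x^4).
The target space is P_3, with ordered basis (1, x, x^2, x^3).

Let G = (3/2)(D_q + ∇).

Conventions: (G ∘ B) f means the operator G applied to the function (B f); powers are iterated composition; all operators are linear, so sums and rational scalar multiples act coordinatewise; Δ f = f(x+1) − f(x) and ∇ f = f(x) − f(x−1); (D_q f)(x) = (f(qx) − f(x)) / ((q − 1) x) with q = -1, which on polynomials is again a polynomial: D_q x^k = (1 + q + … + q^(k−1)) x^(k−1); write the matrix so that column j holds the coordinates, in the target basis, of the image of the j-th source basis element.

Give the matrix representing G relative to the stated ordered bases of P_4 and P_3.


image of 1: 0
image of x: 3
image of x^2: 3x - 3/2
image of x^3: 6x^2 - (9/2)x + 3/2
image of x^4: 6x^3 - 9x^2 + 6x - 3/2
each image's coordinates form column j of the matrix

the matrix is [[0, 3, -3/2, 3/2, -3/2]; [0, 0, 3, -9/2, 6]; [0, 0, 0, 6, -9]; [0, 0, 0, 0, 6]] (rows listed top to bottom)


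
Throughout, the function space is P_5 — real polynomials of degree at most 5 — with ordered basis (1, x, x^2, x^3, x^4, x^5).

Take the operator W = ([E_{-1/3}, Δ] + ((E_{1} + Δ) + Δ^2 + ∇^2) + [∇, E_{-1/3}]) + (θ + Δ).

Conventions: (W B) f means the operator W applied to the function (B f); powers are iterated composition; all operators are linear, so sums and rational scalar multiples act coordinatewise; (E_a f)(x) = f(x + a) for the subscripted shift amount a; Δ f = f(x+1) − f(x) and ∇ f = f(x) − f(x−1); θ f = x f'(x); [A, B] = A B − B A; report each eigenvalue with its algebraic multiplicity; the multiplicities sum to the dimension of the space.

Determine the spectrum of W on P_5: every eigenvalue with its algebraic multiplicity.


image of 1: 1
image of x: 2x + 3
image of x^2: 3x^2 + 6x + 7
image of x^3: 4x^3 + 9x^2 + 21x + 3
image of x^4: 5x^4 + 12x^3 + 42x^2 + 12x + 31
image of x^5: 6x^5 + 15x^4 + 70x^3 + 30x^2 + 155x + 3
the matrix is upper triangular; its diagonal is (1, 2, 3, 4, 5, 6)
for a triangular matrix the eigenvalues are the diagonal entries, with algebraic multiplicity their repetition count

λ = 1 (multiplicity 1), λ = 2 (multiplicity 1), λ = 3 (multiplicity 1), λ = 4 (multiplicity 1), λ = 5 (multiplicity 1), λ = 6 (multiplicity 1)


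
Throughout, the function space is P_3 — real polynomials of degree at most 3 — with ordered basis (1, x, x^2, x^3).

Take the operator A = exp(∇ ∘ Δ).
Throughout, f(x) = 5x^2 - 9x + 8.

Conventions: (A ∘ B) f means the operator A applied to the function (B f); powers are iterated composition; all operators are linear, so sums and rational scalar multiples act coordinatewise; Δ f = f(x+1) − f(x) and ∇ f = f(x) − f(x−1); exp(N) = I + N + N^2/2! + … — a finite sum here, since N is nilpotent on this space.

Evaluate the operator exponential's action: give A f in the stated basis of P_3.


g(x) = 5x^2 - 9x + 18

order-1 term: 10
the series for exp(∇ ∘ Δ) f terminates at order 1
exp(∇ ∘ Δ) f = 5x^2 - 9x + 18


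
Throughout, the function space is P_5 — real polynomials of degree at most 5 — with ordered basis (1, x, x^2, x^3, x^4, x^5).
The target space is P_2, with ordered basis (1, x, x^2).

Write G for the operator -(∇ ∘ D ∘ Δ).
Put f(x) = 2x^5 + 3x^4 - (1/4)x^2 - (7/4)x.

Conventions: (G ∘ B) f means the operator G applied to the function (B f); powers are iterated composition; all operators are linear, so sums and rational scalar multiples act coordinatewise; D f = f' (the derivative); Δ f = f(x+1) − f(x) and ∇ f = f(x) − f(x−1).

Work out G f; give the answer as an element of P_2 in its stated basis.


the result is g(x) = -120x^2 - 72x - 20

Δ f = 10x^4 + 32x^3 + 38x^2 + (43/2)x + 3
D Δ f = 40x^3 + 96x^2 + 76x + 43/2
∇ D Δ f = 120x^2 + 72x + 20
(-(∇ ∘ D ∘ Δ)) f = -120x^2 - 72x - 20


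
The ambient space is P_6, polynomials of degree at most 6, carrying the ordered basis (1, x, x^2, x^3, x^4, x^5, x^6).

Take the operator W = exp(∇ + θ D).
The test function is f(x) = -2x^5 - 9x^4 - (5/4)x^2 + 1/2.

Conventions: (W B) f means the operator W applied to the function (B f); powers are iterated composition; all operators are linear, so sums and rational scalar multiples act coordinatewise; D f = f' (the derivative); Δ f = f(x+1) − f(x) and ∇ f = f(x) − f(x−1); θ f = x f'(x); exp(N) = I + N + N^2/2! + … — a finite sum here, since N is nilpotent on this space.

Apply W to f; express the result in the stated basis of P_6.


order-1 term: -50x^4 - 124x^3 + 34x^2 - 31x + 33/4
order-2 term: -400x^3 - 408x^2 + 154x - 139/2
order-3 term: -1200x^2 - 144x + 54
order-4 term: -1200x + 264
order-5 term: -240
the series for exp(∇ + θ D) f terminates at order 5
exp(∇ + θ D) f = -2x^5 - 59x^4 - 524x^3 - (6301/4)x^2 - 1221x + 69/4

g(x) = -2x^5 - 59x^4 - 524x^3 - (6301/4)x^2 - 1221x + 69/4
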